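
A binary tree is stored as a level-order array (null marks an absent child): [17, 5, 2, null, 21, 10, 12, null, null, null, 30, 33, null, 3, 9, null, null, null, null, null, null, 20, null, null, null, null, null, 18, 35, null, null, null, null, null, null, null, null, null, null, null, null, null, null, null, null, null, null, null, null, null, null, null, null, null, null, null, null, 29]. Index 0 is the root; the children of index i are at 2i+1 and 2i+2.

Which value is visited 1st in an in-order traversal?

5

In-order visits the left subtree, then the node, then the right subtree.
At 17: go left to 5.
  At 5: no left child.
  Visit 5.
  At 5: go right to 21.
    At 21: no left child.
    Visit 21.
    At 21: go right to 30.
      At 30: go left to 20.
        20 is a leaf — visit 20.
      Visit 30.
      At 30: no right child.
Visit 17.
At 17: go right to 2.
  At 2: go left to 10.
    At 10: go left to 33.
      33 is a leaf — visit 33.
    Visit 10.
    At 10: no right child.
  Visit 2.
  At 2: go right to 12.
    At 12: go left to 3.
      At 3: go left to 18.
        18 is a leaf — visit 18.
      Visit 3.
      At 3: go right to 35.
        At 35: go left to 29.
          29 is a leaf — visit 29.
        Visit 35.
        At 35: no right child.
    Visit 12.
    At 12: go right to 9.
      9 is a leaf — visit 9.
Full in-order sequence: 5, 21, 20, 30, 17, 33, 10, 2, 18, 3, 29, 35, 12, 9.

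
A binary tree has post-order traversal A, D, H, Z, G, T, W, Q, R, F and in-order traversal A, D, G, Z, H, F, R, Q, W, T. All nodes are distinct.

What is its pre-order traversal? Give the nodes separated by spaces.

F G D A Z H R Q W T

The last element of post-order is the root; it splits in-order into left and right subtrees.
Root F: left subtree has 5 nodes {A, D, G, Z, H}, right has 4 {R, Q, W, T}.
  Root G: left subtree has 2 nodes {A, D}, right has 2 {Z, H}.
    Root D: left subtree has 1 node {A}, right has 0 { }.
    Root Z: left subtree has 0 nodes { }, right has 1 {H}.
  Root R: left subtree has 0 nodes { }, right has 3 {Q, W, T}.
    Root Q: left subtree has 0 nodes { }, right has 2 {W, T}.
      Root W: left subtree has 0 nodes { }, right has 1 {T}.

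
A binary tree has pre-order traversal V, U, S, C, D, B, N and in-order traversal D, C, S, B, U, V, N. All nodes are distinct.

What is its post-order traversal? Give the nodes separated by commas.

The first element of pre-order is the root; it splits in-order into left and right subtrees.
Root V: left subtree has 5 nodes {D, C, S, B, U}, right has 1 {N}.
  Root U: left subtree has 4 nodes {D, C, S, B}, right has 0 { }.
    Root S: left subtree has 2 nodes {D, C}, right has 1 {B}.
      Root C: left subtree has 1 node {D}, right has 0 { }.

D, C, B, S, U, N, V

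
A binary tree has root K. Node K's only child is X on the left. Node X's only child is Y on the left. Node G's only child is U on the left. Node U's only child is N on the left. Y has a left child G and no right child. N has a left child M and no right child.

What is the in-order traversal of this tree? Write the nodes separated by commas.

M, N, U, G, Y, X, K

In-order visits the left subtree, then the node, then the right subtree.
At K: go left to X.
  At X: go left to Y.
    At Y: go left to G.
      At G: go left to U.
        At U: go left to N.
          At N: go left to M.
            M is a leaf — visit M.
          Visit N.
          At N: no right child.
        Visit U.
        At U: no right child.
      Visit G.
      At G: no right child.
    Visit Y.
    At Y: no right child.
  Visit X.
  At X: no right child.
Visit K.
At K: no right child.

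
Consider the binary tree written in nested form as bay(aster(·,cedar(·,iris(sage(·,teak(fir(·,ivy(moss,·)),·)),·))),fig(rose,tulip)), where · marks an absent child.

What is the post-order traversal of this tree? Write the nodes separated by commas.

Post-order visits the left subtree, then the right subtree, then the node.
At bay: go left to aster.
  At aster: no left child.
  At aster: go right to cedar.
    At cedar: no left child.
    At cedar: go right to iris.
      At iris: go left to sage.
        At sage: no left child.
        At sage: go right to teak.
          At teak: go left to fir.
            At fir: no left child.
            At fir: go right to ivy.
              At ivy: go left to moss.
                moss is a leaf — visit moss.
              At ivy: no right child.
              Visit ivy.
            Visit fir.
          At teak: no right child.
          Visit teak.
        Visit sage.
      At iris: no right child.
      Visit iris.
    Visit cedar.
  Visit aster.
At bay: go right to fig.
  At fig: go left to rose.
    rose is a leaf — visit rose.
  At fig: go right to tulip.
    tulip is a leaf — visit tulip.
  Visit fig.
Visit bay.

moss, ivy, fir, teak, sage, iris, cedar, aster, rose, tulip, fig, bay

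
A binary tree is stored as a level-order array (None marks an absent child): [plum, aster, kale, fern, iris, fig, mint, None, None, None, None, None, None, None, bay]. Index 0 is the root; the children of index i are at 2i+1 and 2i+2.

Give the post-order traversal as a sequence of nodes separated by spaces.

Post-order visits the left subtree, then the right subtree, then the node.
At plum: go left to aster.
  At aster: go left to fern.
    fern is a leaf — visit fern.
  At aster: go right to iris.
    iris is a leaf — visit iris.
  Visit aster.
At plum: go right to kale.
  At kale: go left to fig.
    fig is a leaf — visit fig.
  At kale: go right to mint.
    At mint: no left child.
    At mint: go right to bay.
      bay is a leaf — visit bay.
    Visit mint.
  Visit kale.
Visit plum.

fern iris aster fig bay mint kale plum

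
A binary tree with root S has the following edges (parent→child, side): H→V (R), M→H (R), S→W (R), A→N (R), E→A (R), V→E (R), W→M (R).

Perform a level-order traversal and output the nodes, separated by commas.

Level-order visits nodes level by level from the root, left to right within each level.
Level 0: S
Level 1: W
Level 2: M
Level 3: H
Level 4: V
Level 5: E
Level 6: A
Level 7: N

S, W, M, H, V, E, A, N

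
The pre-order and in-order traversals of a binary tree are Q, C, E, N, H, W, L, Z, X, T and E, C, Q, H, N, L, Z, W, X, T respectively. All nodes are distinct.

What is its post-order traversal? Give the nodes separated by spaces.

E C H Z L T X W N Q

The first element of pre-order is the root; it splits in-order into left and right subtrees.
Root Q: left subtree has 2 nodes {E, C}, right has 7 {H, N, L, Z, W, X, T}.
  Root C: left subtree has 1 node {E}, right has 0 { }.
  Root N: left subtree has 1 node {H}, right has 5 {L, Z, W, X, T}.
    Root W: left subtree has 2 nodes {L, Z}, right has 2 {X, T}.
      Root L: left subtree has 0 nodes { }, right has 1 {Z}.
      Root X: left subtree has 0 nodes { }, right has 1 {T}.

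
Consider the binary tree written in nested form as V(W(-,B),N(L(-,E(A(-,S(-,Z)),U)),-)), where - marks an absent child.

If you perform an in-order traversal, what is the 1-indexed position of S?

6

In-order visits the left subtree, then the node, then the right subtree.
At V: go left to W.
  At W: no left child.
  Visit W.
  At W: go right to B.
    B is a leaf — visit B.
Visit V.
At V: go right to N.
  At N: go left to L.
    At L: no left child.
    Visit L.
    At L: go right to E.
      At E: go left to A.
        At A: no left child.
        Visit A.
        At A: go right to S.
          At S: no left child.
          Visit S.
          At S: go right to Z.
            Z is a leaf — visit Z.
      Visit E.
      At E: go right to U.
        U is a leaf — visit U.
  Visit N.
  At N: no right child.
Full in-order sequence: W, B, V, L, A, S, Z, E, U, N.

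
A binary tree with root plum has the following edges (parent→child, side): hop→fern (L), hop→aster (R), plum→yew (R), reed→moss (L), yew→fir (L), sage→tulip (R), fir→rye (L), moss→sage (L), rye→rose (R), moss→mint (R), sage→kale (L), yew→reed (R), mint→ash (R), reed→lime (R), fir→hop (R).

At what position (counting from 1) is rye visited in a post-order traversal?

Post-order visits the left subtree, then the right subtree, then the node.
At plum: no left child.
At plum: go right to yew.
  At yew: go left to fir.
    At fir: go left to rye.
      At rye: no left child.
      At rye: go right to rose.
        rose is a leaf — visit rose.
      Visit rye.
    At fir: go right to hop.
      At hop: go left to fern.
        fern is a leaf — visit fern.
      At hop: go right to aster.
        aster is a leaf — visit aster.
      Visit hop.
    Visit fir.
  At yew: go right to reed.
    At reed: go left to moss.
      At moss: go left to sage.
        At sage: go left to kale.
          kale is a leaf — visit kale.
        At sage: go right to tulip.
          tulip is a leaf — visit tulip.
        Visit sage.
      At moss: go right to mint.
        At mint: no left child.
        At mint: go right to ash.
          ash is a leaf — visit ash.
        Visit mint.
      Visit moss.
    At reed: go right to lime.
      lime is a leaf — visit lime.
    Visit reed.
  Visit yew.
Visit plum.
Full post-order sequence: rose, rye, fern, aster, hop, fir, kale, tulip, sage, ash, mint, moss, lime, reed, yew, plum.

2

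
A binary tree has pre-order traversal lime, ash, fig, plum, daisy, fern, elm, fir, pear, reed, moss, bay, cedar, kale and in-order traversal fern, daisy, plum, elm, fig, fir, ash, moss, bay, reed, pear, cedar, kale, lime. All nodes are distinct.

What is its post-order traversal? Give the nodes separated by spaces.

The first element of pre-order is the root; it splits in-order into left and right subtrees.
Root lime: left subtree has 13 nodes {fern, daisy, plum, elm, fig, fir, ash, moss, bay, reed, pear, cedar, kale}, right has 0 { }.
  Root ash: left subtree has 6 nodes {fern, daisy, plum, elm, fig, fir}, right has 6 {moss, bay, reed, pear, cedar, kale}.
    Root fig: left subtree has 4 nodes {fern, daisy, plum, elm}, right has 1 {fir}.
      Root plum: left subtree has 2 nodes {fern, daisy}, right has 1 {elm}.
        Root daisy: left subtree has 1 node {fern}, right has 0 { }.
    Root pear: left subtree has 3 nodes {moss, bay, reed}, right has 2 {cedar, kale}.
      Root reed: left subtree has 2 nodes {moss, bay}, right has 0 { }.
        Root moss: left subtree has 0 nodes { }, right has 1 {bay}.
      Root cedar: left subtree has 0 nodes { }, right has 1 {kale}.

fern daisy elm plum fir fig bay moss reed kale cedar pear ash lime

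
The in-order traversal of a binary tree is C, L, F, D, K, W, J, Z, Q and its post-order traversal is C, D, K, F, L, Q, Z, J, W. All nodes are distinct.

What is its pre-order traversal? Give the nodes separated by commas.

The last element of post-order is the root; it splits in-order into left and right subtrees.
Root W: left subtree has 5 nodes {C, L, F, D, K}, right has 3 {J, Z, Q}.
  Root L: left subtree has 1 node {C}, right has 3 {F, D, K}.
    Root F: left subtree has 0 nodes { }, right has 2 {D, K}.
      Root K: left subtree has 1 node {D}, right has 0 { }.
  Root J: left subtree has 0 nodes { }, right has 2 {Z, Q}.
    Root Z: left subtree has 0 nodes { }, right has 1 {Q}.

W, L, C, F, K, D, J, Z, Q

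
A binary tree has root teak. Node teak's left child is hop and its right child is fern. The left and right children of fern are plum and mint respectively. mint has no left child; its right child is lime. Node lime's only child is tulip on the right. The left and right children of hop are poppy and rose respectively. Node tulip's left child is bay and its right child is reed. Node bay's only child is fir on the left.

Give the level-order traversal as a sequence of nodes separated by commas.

Level-order visits nodes level by level from the root, left to right within each level.
Level 0: teak
Level 1: hop, fern
Level 2: poppy, rose, plum, mint
Level 3: lime
Level 4: tulip
Level 5: bay, reed
Level 6: fir

teak, hop, fern, poppy, rose, plum, mint, lime, tulip, bay, reed, fir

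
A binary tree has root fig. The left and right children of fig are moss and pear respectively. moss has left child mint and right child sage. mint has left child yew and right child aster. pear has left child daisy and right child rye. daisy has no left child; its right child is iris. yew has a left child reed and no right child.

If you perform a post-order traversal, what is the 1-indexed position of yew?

Post-order visits the left subtree, then the right subtree, then the node.
At fig: go left to moss.
  At moss: go left to mint.
    At mint: go left to yew.
      At yew: go left to reed.
        reed is a leaf — visit reed.
      At yew: no right child.
      Visit yew.
    At mint: go right to aster.
      aster is a leaf — visit aster.
    Visit mint.
  At moss: go right to sage.
    sage is a leaf — visit sage.
  Visit moss.
At fig: go right to pear.
  At pear: go left to daisy.
    At daisy: no left child.
    At daisy: go right to iris.
      iris is a leaf — visit iris.
    Visit daisy.
  At pear: go right to rye.
    rye is a leaf — visit rye.
  Visit pear.
Visit fig.
Full post-order sequence: reed, yew, aster, mint, sage, moss, iris, daisy, rye, pear, fig.

2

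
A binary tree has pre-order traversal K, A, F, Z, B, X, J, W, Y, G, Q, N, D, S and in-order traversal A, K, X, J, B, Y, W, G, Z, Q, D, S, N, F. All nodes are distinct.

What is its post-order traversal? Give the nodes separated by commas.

A, J, X, Y, G, W, B, S, D, N, Q, Z, F, K

The first element of pre-order is the root; it splits in-order into left and right subtrees.
Root K: left subtree has 1 node {A}, right has 12 {X, J, B, Y, W, G, Z, Q, D, S, N, F}.
  Root F: left subtree has 11 nodes {X, J, B, Y, W, G, Z, Q, D, S, N}, right has 0 { }.
    Root Z: left subtree has 6 nodes {X, J, B, Y, W, G}, right has 4 {Q, D, S, N}.
      Root B: left subtree has 2 nodes {X, J}, right has 3 {Y, W, G}.
        Root X: left subtree has 0 nodes { }, right has 1 {J}.
        Root W: left subtree has 1 node {Y}, right has 1 {G}.
      Root Q: left subtree has 0 nodes { }, right has 3 {D, S, N}.
        Root N: left subtree has 2 nodes {D, S}, right has 0 { }.
          Root D: left subtree has 0 nodes { }, right has 1 {S}.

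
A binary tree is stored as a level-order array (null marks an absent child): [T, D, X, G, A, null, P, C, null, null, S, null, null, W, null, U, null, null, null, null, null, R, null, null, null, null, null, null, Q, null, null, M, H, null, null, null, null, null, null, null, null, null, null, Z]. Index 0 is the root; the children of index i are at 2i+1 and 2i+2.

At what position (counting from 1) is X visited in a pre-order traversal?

12

Pre-order visits the node, then its left subtree, then its right subtree.
Visit T.
At T: go left to D.
  Visit D.
  At D: go left to G.
    Visit G.
    At G: go left to C.
      Visit C.
      At C: go left to U.
        Visit U.
        At U: go left to M.
          M is a leaf — visit M.
        At U: go right to H.
          H is a leaf — visit H.
      At C: no right child.
    At G: no right child.
  At D: go right to A.
    Visit A.
    At A: no left child.
    At A: go right to S.
      Visit S.
      At S: go left to R.
        Visit R.
        At R: go left to Z.
          Z is a leaf — visit Z.
        At R: no right child.
      At S: no right child.
At T: go right to X.
  Visit X.
  At X: no left child.
  At X: go right to P.
    Visit P.
    At P: go left to W.
      Visit W.
      At W: no left child.
      At W: go right to Q.
        Q is a leaf — visit Q.
    At P: no right child.
Full pre-order sequence: T, D, G, C, U, M, H, A, S, R, Z, X, P, W, Q.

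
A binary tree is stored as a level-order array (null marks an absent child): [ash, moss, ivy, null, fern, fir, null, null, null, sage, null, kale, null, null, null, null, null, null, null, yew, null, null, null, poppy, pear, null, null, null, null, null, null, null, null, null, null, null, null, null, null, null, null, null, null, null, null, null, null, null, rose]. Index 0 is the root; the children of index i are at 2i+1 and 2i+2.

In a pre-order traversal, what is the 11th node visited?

Pre-order visits the node, then its left subtree, then its right subtree.
Visit ash.
At ash: go left to moss.
  Visit moss.
  At moss: no left child.
  At moss: go right to fern.
    Visit fern.
    At fern: go left to sage.
      Visit sage.
      At sage: go left to yew.
        yew is a leaf — visit yew.
      At sage: no right child.
    At fern: no right child.
At ash: go right to ivy.
  Visit ivy.
  At ivy: go left to fir.
    Visit fir.
    At fir: go left to kale.
      Visit kale.
      At kale: go left to poppy.
        Visit poppy.
        At poppy: no left child.
        At poppy: go right to rose.
          rose is a leaf — visit rose.
      At kale: go right to pear.
        pear is a leaf — visit pear.
    At fir: no right child.
  At ivy: no right child.
Full pre-order sequence: ash, moss, fern, sage, yew, ivy, fir, kale, poppy, rose, pear.

pear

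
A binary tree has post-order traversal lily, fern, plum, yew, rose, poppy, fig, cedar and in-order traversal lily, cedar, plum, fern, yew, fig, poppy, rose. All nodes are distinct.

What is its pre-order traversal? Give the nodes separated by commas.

cedar, lily, fig, yew, plum, fern, poppy, rose

The last element of post-order is the root; it splits in-order into left and right subtrees.
Root cedar: left subtree has 1 node {lily}, right has 6 {plum, fern, yew, fig, poppy, rose}.
  Root fig: left subtree has 3 nodes {plum, fern, yew}, right has 2 {poppy, rose}.
    Root yew: left subtree has 2 nodes {plum, fern}, right has 0 { }.
      Root plum: left subtree has 0 nodes { }, right has 1 {fern}.
    Root poppy: left subtree has 0 nodes { }, right has 1 {rose}.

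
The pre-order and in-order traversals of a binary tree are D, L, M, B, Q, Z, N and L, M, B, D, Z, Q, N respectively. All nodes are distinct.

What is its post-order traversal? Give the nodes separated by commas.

B, M, L, Z, N, Q, D

The first element of pre-order is the root; it splits in-order into left and right subtrees.
Root D: left subtree has 3 nodes {L, M, B}, right has 3 {Z, Q, N}.
  Root L: left subtree has 0 nodes { }, right has 2 {M, B}.
    Root M: left subtree has 0 nodes { }, right has 1 {B}.
  Root Q: left subtree has 1 node {Z}, right has 1 {N}.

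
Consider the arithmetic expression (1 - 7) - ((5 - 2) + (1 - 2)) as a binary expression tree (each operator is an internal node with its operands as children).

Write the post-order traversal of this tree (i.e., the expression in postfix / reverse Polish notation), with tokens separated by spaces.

1 7 - 5 2 - 1 2 - + -

Post-order on an expression tree gives postfix notation: for each operator, emit left operand, right operand, then the operator.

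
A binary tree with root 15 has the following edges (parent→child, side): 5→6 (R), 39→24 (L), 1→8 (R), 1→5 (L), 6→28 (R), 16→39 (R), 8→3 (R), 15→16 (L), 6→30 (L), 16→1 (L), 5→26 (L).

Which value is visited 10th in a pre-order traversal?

Pre-order visits the node, then its left subtree, then its right subtree.
Visit 15.
At 15: go left to 16.
  Visit 16.
  At 16: go left to 1.
    Visit 1.
    At 1: go left to 5.
      Visit 5.
      At 5: go left to 26.
        26 is a leaf — visit 26.
      At 5: go right to 6.
        Visit 6.
        At 6: go left to 30.
          30 is a leaf — visit 30.
        At 6: go right to 28.
          28 is a leaf — visit 28.
    At 1: go right to 8.
      Visit 8.
      At 8: no left child.
      At 8: go right to 3.
        3 is a leaf — visit 3.
  At 16: go right to 39.
    Visit 39.
    At 39: go left to 24.
      24 is a leaf — visit 24.
    At 39: no right child.
At 15: no right child.
Full pre-order sequence: 15, 16, 1, 5, 26, 6, 30, 28, 8, 3, 39, 24.

3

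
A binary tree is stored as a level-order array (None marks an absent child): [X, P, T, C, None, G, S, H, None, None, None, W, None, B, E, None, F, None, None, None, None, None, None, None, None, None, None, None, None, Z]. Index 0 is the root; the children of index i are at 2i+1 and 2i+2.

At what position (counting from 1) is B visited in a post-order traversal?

7

Post-order visits the left subtree, then the right subtree, then the node.
At X: go left to P.
  At P: go left to C.
    At C: go left to H.
      At H: no left child.
      At H: go right to F.
        F is a leaf — visit F.
      Visit H.
    At C: no right child.
    Visit C.
  At P: no right child.
  Visit P.
At X: go right to T.
  At T: go left to G.
    At G: go left to W.
      W is a leaf — visit W.
    At G: no right child.
    Visit G.
  At T: go right to S.
    At S: go left to B.
      B is a leaf — visit B.
    At S: go right to E.
      At E: go left to Z.
        Z is a leaf — visit Z.
      At E: no right child.
      Visit E.
    Visit S.
  Visit T.
Visit X.
Full post-order sequence: F, H, C, P, W, G, B, Z, E, S, T, X.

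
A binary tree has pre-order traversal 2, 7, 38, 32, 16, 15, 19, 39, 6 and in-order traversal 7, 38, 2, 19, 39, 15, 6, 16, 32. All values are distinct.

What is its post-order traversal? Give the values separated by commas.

38, 7, 39, 19, 6, 15, 16, 32, 2

The first element of pre-order is the root; it splits in-order into left and right subtrees.
Root 2: left subtree has 2 nodes {7, 38}, right has 6 {19, 39, 15, 6, 16, 32}.
  Root 7: left subtree has 0 nodes { }, right has 1 {38}.
  Root 32: left subtree has 5 nodes {19, 39, 15, 6, 16}, right has 0 { }.
    Root 16: left subtree has 4 nodes {19, 39, 15, 6}, right has 0 { }.
      Root 15: left subtree has 2 nodes {19, 39}, right has 1 {6}.
        Root 19: left subtree has 0 nodes { }, right has 1 {39}.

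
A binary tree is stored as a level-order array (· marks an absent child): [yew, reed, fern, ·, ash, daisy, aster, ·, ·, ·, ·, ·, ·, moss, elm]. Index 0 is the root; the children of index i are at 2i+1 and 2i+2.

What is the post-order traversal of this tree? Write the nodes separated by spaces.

ash reed daisy moss elm aster fern yew

Post-order visits the left subtree, then the right subtree, then the node.
At yew: go left to reed.
  At reed: no left child.
  At reed: go right to ash.
    ash is a leaf — visit ash.
  Visit reed.
At yew: go right to fern.
  At fern: go left to daisy.
    daisy is a leaf — visit daisy.
  At fern: go right to aster.
    At aster: go left to moss.
      moss is a leaf — visit moss.
    At aster: go right to elm.
      elm is a leaf — visit elm.
    Visit aster.
  Visit fern.
Visit yew.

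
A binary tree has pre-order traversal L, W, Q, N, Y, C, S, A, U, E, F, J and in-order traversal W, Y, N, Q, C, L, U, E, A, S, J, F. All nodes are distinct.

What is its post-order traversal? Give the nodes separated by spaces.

Y N C Q W E U A J F S L

The first element of pre-order is the root; it splits in-order into left and right subtrees.
Root L: left subtree has 5 nodes {W, Y, N, Q, C}, right has 6 {U, E, A, S, J, F}.
  Root W: left subtree has 0 nodes { }, right has 4 {Y, N, Q, C}.
    Root Q: left subtree has 2 nodes {Y, N}, right has 1 {C}.
      Root N: left subtree has 1 node {Y}, right has 0 { }.
  Root S: left subtree has 3 nodes {U, E, A}, right has 2 {J, F}.
    Root A: left subtree has 2 nodes {U, E}, right has 0 { }.
      Root U: left subtree has 0 nodes { }, right has 1 {E}.
    Root F: left subtree has 1 node {J}, right has 0 { }.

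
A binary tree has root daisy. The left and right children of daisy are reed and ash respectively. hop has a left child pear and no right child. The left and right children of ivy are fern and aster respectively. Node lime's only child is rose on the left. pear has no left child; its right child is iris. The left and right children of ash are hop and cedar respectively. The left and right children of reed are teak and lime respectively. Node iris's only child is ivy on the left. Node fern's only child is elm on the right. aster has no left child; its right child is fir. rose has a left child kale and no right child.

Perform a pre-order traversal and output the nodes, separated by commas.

daisy, reed, teak, lime, rose, kale, ash, hop, pear, iris, ivy, fern, elm, aster, fir, cedar

Pre-order visits the node, then its left subtree, then its right subtree.
Visit daisy.
At daisy: go left to reed.
  Visit reed.
  At reed: go left to teak.
    teak is a leaf — visit teak.
  At reed: go right to lime.
    Visit lime.
    At lime: go left to rose.
      Visit rose.
      At rose: go left to kale.
        kale is a leaf — visit kale.
      At rose: no right child.
    At lime: no right child.
At daisy: go right to ash.
  Visit ash.
  At ash: go left to hop.
    Visit hop.
    At hop: go left to pear.
      Visit pear.
      At pear: no left child.
      At pear: go right to iris.
        Visit iris.
        At iris: go left to ivy.
          Visit ivy.
          At ivy: go left to fern.
            Visit fern.
            At fern: no left child.
            At fern: go right to elm.
              elm is a leaf — visit elm.
          At ivy: go right to aster.
            Visit aster.
            At aster: no left child.
            At aster: go right to fir.
              fir is a leaf — visit fir.
        At iris: no right child.
    At hop: no right child.
  At ash: go right to cedar.
    cedar is a leaf — visit cedar.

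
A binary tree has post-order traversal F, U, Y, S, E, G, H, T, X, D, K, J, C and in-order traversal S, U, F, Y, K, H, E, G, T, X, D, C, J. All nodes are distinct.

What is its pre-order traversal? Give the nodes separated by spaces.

C K S Y U F D X T H G E J

The last element of post-order is the root; it splits in-order into left and right subtrees.
Root C: left subtree has 11 nodes {S, U, F, Y, K, H, E, G, T, X, D}, right has 1 {J}.
  Root K: left subtree has 4 nodes {S, U, F, Y}, right has 6 {H, E, G, T, X, D}.
    Root S: left subtree has 0 nodes { }, right has 3 {U, F, Y}.
      Root Y: left subtree has 2 nodes {U, F}, right has 0 { }.
        Root U: left subtree has 0 nodes { }, right has 1 {F}.
    Root D: left subtree has 5 nodes {H, E, G, T, X}, right has 0 { }.
      Root X: left subtree has 4 nodes {H, E, G, T}, right has 0 { }.
        Root T: left subtree has 3 nodes {H, E, G}, right has 0 { }.
          Root H: left subtree has 0 nodes { }, right has 2 {E, G}.
            Root G: left subtree has 1 node {E}, right has 0 { }.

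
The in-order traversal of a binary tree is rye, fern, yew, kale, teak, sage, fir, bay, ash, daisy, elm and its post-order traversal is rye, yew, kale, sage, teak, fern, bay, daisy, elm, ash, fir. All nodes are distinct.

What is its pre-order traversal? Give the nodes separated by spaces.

fir fern rye teak kale yew sage ash bay elm daisy

The last element of post-order is the root; it splits in-order into left and right subtrees.
Root fir: left subtree has 6 nodes {rye, fern, yew, kale, teak, sage}, right has 4 {bay, ash, daisy, elm}.
  Root fern: left subtree has 1 node {rye}, right has 4 {yew, kale, teak, sage}.
    Root teak: left subtree has 2 nodes {yew, kale}, right has 1 {sage}.
      Root kale: left subtree has 1 node {yew}, right has 0 { }.
  Root ash: left subtree has 1 node {bay}, right has 2 {daisy, elm}.
    Root elm: left subtree has 1 node {daisy}, right has 0 { }.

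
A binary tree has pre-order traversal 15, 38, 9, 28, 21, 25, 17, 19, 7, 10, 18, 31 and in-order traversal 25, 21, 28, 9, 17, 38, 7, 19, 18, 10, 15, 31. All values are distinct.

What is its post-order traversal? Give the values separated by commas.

The first element of pre-order is the root; it splits in-order into left and right subtrees.
Root 15: left subtree has 10 nodes {25, 21, 28, 9, 17, 38, 7, 19, 18, 10}, right has 1 {31}.
  Root 38: left subtree has 5 nodes {25, 21, 28, 9, 17}, right has 4 {7, 19, 18, 10}.
    Root 9: left subtree has 3 nodes {25, 21, 28}, right has 1 {17}.
      Root 28: left subtree has 2 nodes {25, 21}, right has 0 { }.
        Root 21: left subtree has 1 node {25}, right has 0 { }.
    Root 19: left subtree has 1 node {7}, right has 2 {18, 10}.
      Root 10: left subtree has 1 node {18}, right has 0 { }.

25, 21, 28, 17, 9, 7, 18, 10, 19, 38, 31, 15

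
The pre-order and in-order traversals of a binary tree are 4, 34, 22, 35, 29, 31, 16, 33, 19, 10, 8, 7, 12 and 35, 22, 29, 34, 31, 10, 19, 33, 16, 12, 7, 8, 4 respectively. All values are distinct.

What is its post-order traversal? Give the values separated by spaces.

35 29 22 10 19 33 12 7 8 16 31 34 4

The first element of pre-order is the root; it splits in-order into left and right subtrees.
Root 4: left subtree has 12 nodes {35, 22, 29, 34, 31, 10, 19, 33, 16, 12, 7, 8}, right has 0 { }.
  Root 34: left subtree has 3 nodes {35, 22, 29}, right has 8 {31, 10, 19, 33, 16, 12, 7, 8}.
    Root 22: left subtree has 1 node {35}, right has 1 {29}.
    Root 31: left subtree has 0 nodes { }, right has 7 {10, 19, 33, 16, 12, 7, 8}.
      Root 16: left subtree has 3 nodes {10, 19, 33}, right has 3 {12, 7, 8}.
        Root 33: left subtree has 2 nodes {10, 19}, right has 0 { }.
          Root 19: left subtree has 1 node {10}, right has 0 { }.
        Root 8: left subtree has 2 nodes {12, 7}, right has 0 { }.
          Root 7: left subtree has 1 node {12}, right has 0 { }.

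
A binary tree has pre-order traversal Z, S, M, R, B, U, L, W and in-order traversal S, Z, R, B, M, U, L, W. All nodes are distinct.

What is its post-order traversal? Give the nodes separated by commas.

S, B, R, W, L, U, M, Z

The first element of pre-order is the root; it splits in-order into left and right subtrees.
Root Z: left subtree has 1 node {S}, right has 6 {R, B, M, U, L, W}.
  Root M: left subtree has 2 nodes {R, B}, right has 3 {U, L, W}.
    Root R: left subtree has 0 nodes { }, right has 1 {B}.
    Root U: left subtree has 0 nodes { }, right has 2 {L, W}.
      Root L: left subtree has 0 nodes { }, right has 1 {W}.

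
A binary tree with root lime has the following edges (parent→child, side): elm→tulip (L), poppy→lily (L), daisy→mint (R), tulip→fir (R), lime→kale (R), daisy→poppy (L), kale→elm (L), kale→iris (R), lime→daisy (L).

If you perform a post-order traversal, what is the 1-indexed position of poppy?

Post-order visits the left subtree, then the right subtree, then the node.
At lime: go left to daisy.
  At daisy: go left to poppy.
    At poppy: go left to lily.
      lily is a leaf — visit lily.
    At poppy: no right child.
    Visit poppy.
  At daisy: go right to mint.
    mint is a leaf — visit mint.
  Visit daisy.
At lime: go right to kale.
  At kale: go left to elm.
    At elm: go left to tulip.
      At tulip: no left child.
      At tulip: go right to fir.
        fir is a leaf — visit fir.
      Visit tulip.
    At elm: no right child.
    Visit elm.
  At kale: go right to iris.
    iris is a leaf — visit iris.
  Visit kale.
Visit lime.
Full post-order sequence: lily, poppy, mint, daisy, fir, tulip, elm, iris, kale, lime.

2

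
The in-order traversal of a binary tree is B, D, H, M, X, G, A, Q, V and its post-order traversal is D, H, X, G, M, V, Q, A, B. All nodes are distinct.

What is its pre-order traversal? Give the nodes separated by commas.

B, A, M, H, D, G, X, Q, V

The last element of post-order is the root; it splits in-order into left and right subtrees.
Root B: left subtree has 0 nodes { }, right has 8 {D, H, M, X, G, A, Q, V}.
  Root A: left subtree has 5 nodes {D, H, M, X, G}, right has 2 {Q, V}.
    Root M: left subtree has 2 nodes {D, H}, right has 2 {X, G}.
      Root H: left subtree has 1 node {D}, right has 0 { }.
      Root G: left subtree has 1 node {X}, right has 0 { }.
    Root Q: left subtree has 0 nodes { }, right has 1 {V}.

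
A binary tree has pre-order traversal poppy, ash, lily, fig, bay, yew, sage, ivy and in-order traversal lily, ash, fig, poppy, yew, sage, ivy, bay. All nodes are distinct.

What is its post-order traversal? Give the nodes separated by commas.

lily, fig, ash, ivy, sage, yew, bay, poppy

The first element of pre-order is the root; it splits in-order into left and right subtrees.
Root poppy: left subtree has 3 nodes {lily, ash, fig}, right has 4 {yew, sage, ivy, bay}.
  Root ash: left subtree has 1 node {lily}, right has 1 {fig}.
  Root bay: left subtree has 3 nodes {yew, sage, ivy}, right has 0 { }.
    Root yew: left subtree has 0 nodes { }, right has 2 {sage, ivy}.
      Root sage: left subtree has 0 nodes { }, right has 1 {ivy}.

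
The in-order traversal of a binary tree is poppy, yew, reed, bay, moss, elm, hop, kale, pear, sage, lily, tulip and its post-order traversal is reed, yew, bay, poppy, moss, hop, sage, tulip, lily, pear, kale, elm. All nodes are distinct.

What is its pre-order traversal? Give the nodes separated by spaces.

The last element of post-order is the root; it splits in-order into left and right subtrees.
Root elm: left subtree has 5 nodes {poppy, yew, reed, bay, moss}, right has 6 {hop, kale, pear, sage, lily, tulip}.
  Root moss: left subtree has 4 nodes {poppy, yew, reed, bay}, right has 0 { }.
    Root poppy: left subtree has 0 nodes { }, right has 3 {yew, reed, bay}.
      Root bay: left subtree has 2 nodes {yew, reed}, right has 0 { }.
        Root yew: left subtree has 0 nodes { }, right has 1 {reed}.
  Root kale: left subtree has 1 node {hop}, right has 4 {pear, sage, lily, tulip}.
    Root pear: left subtree has 0 nodes { }, right has 3 {sage, lily, tulip}.
      Root lily: left subtree has 1 node {sage}, right has 1 {tulip}.

elm moss poppy bay yew reed kale hop pear lily sage tulip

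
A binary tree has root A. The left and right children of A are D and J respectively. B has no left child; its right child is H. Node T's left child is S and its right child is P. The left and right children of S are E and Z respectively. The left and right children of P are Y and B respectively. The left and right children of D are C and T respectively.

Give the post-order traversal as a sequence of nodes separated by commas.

C, E, Z, S, Y, H, B, P, T, D, J, A

Post-order visits the left subtree, then the right subtree, then the node.
At A: go left to D.
  At D: go left to C.
    C is a leaf — visit C.
  At D: go right to T.
    At T: go left to S.
      At S: go left to E.
        E is a leaf — visit E.
      At S: go right to Z.
        Z is a leaf — visit Z.
      Visit S.
    At T: go right to P.
      At P: go left to Y.
        Y is a leaf — visit Y.
      At P: go right to B.
        At B: no left child.
        At B: go right to H.
          H is a leaf — visit H.
        Visit B.
      Visit P.
    Visit T.
  Visit D.
At A: go right to J.
  J is a leaf — visit J.
Visit A.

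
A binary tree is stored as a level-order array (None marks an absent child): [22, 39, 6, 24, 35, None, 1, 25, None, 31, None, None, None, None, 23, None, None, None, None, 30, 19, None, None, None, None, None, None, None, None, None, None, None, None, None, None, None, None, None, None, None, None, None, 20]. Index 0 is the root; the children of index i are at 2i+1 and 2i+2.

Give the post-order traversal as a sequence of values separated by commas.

25, 24, 30, 20, 19, 31, 35, 39, 23, 1, 6, 22

Post-order visits the left subtree, then the right subtree, then the node.
At 22: go left to 39.
  At 39: go left to 24.
    At 24: go left to 25.
      25 is a leaf — visit 25.
    At 24: no right child.
    Visit 24.
  At 39: go right to 35.
    At 35: go left to 31.
      At 31: go left to 30.
        30 is a leaf — visit 30.
      At 31: go right to 19.
        At 19: no left child.
        At 19: go right to 20.
          20 is a leaf — visit 20.
        Visit 19.
      Visit 31.
    At 35: no right child.
    Visit 35.
  Visit 39.
At 22: go right to 6.
  At 6: no left child.
  At 6: go right to 1.
    At 1: no left child.
    At 1: go right to 23.
      23 is a leaf — visit 23.
    Visit 1.
  Visit 6.
Visit 22.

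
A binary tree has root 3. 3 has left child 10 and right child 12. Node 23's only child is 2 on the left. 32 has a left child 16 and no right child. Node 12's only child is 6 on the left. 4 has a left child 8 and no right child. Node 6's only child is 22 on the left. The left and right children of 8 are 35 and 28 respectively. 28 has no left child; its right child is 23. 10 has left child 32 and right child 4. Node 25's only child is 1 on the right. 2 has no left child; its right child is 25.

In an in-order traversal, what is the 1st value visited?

In-order visits the left subtree, then the node, then the right subtree.
At 3: go left to 10.
  At 10: go left to 32.
    At 32: go left to 16.
      16 is a leaf — visit 16.
    Visit 32.
    At 32: no right child.
  Visit 10.
  At 10: go right to 4.
    At 4: go left to 8.
      At 8: go left to 35.
        35 is a leaf — visit 35.
      Visit 8.
      At 8: go right to 28.
        At 28: no left child.
        Visit 28.
        At 28: go right to 23.
          At 23: go left to 2.
            At 2: no left child.
            Visit 2.
            At 2: go right to 25.
              At 25: no left child.
              Visit 25.
              At 25: go right to 1.
                1 is a leaf — visit 1.
          Visit 23.
          At 23: no right child.
    Visit 4.
    At 4: no right child.
Visit 3.
At 3: go right to 12.
  At 12: go left to 6.
    At 6: go left to 22.
      22 is a leaf — visit 22.
    Visit 6.
    At 6: no right child.
  Visit 12.
  At 12: no right child.
Full in-order sequence: 16, 32, 10, 35, 8, 28, 2, 25, 1, 23, 4, 3, 22, 6, 12.

16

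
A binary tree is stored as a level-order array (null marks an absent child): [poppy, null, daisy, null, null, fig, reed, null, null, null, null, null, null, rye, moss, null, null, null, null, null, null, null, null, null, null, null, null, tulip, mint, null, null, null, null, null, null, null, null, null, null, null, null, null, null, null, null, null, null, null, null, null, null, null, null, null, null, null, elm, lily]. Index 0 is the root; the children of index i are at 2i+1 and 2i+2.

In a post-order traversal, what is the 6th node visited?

rye

Post-order visits the left subtree, then the right subtree, then the node.
At poppy: no left child.
At poppy: go right to daisy.
  At daisy: go left to fig.
    fig is a leaf — visit fig.
  At daisy: go right to reed.
    At reed: go left to rye.
      At rye: go left to tulip.
        At tulip: no left child.
        At tulip: go right to elm.
          elm is a leaf — visit elm.
        Visit tulip.
      At rye: go right to mint.
        At mint: go left to lily.
          lily is a leaf — visit lily.
        At mint: no right child.
        Visit mint.
      Visit rye.
    At reed: go right to moss.
      moss is a leaf — visit moss.
    Visit reed.
  Visit daisy.
Visit poppy.
Full post-order sequence: fig, elm, tulip, lily, mint, rye, moss, reed, daisy, poppy.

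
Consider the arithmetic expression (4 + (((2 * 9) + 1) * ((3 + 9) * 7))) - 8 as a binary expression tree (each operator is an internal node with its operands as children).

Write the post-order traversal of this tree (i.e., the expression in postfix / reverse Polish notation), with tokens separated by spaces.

4 2 9 * 1 + 3 9 + 7 * * + 8 -

Post-order on an expression tree gives postfix notation: for each operator, emit left operand, right operand, then the operator.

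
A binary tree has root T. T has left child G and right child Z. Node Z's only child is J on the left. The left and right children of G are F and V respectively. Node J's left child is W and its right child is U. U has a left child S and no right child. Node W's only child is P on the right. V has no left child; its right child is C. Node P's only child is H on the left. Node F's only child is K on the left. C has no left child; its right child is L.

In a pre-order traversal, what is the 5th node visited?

V

Pre-order visits the node, then its left subtree, then its right subtree.
Visit T.
At T: go left to G.
  Visit G.
  At G: go left to F.
    Visit F.
    At F: go left to K.
      K is a leaf — visit K.
    At F: no right child.
  At G: go right to V.
    Visit V.
    At V: no left child.
    At V: go right to C.
      Visit C.
      At C: no left child.
      At C: go right to L.
        L is a leaf — visit L.
At T: go right to Z.
  Visit Z.
  At Z: go left to J.
    Visit J.
    At J: go left to W.
      Visit W.
      At W: no left child.
      At W: go right to P.
        Visit P.
        At P: go left to H.
          H is a leaf — visit H.
        At P: no right child.
    At J: go right to U.
      Visit U.
      At U: go left to S.
        S is a leaf — visit S.
      At U: no right child.
  At Z: no right child.
Full pre-order sequence: T, G, F, K, V, C, L, Z, J, W, P, H, U, S.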